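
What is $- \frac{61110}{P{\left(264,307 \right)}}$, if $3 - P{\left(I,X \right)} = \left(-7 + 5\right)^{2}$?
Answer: $61110$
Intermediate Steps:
$P{\left(I,X \right)} = -1$ ($P{\left(I,X \right)} = 3 - \left(-7 + 5\right)^{2} = 3 - \left(-2\right)^{2} = 3 - 4 = -1$)
$- \frac{61110}{P{\left(264,307 \right)}} = - \frac{61110}{-1} = \left(-61110\right) \left(-1\right) = 61110$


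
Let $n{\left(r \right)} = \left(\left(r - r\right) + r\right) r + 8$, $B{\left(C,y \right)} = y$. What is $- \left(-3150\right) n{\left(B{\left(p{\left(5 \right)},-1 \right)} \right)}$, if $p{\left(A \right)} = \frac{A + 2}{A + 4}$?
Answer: $28350$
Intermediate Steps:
$p{\left(A \right)} = \frac{2 + A}{4 + A}$
$n{\left(r \right)} = 8 + r^{2}$ ($n{\left(r \right)} = \left(0 + r\right) r + 8 = r r + 8 = r^{2} + 8 = 8 + r^{2}$)
$- \left(-3150\right) n{\left(B{\left(p{\left(5 \right)},-1 \right)} \right)} = - \left(-3150\right) \left(8 + \left(-1\right)^{2}\right) = - \left(-3150\right) \left(8 + 1\right) = - \left(-3150\right) 9 = \left(-1\right) \left(-28350\right) = 28350$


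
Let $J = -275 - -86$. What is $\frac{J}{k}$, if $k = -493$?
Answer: $\frac{189}{493} \approx 0.38337$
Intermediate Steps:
$J = -189$ ($J = -275 + 86 = -189$)
$\frac{J}{k} = - \frac{189}{-493} = \left(-189\right) \left(- \frac{1}{493}\right) = \frac{189}{493}$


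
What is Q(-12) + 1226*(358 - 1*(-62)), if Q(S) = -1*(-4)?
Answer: 514924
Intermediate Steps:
Q(S) = 4
Q(-12) + 1226*(358 - 1*(-62)) = 4 + 1226*(358 - 1*(-62)) = 4 + 1226*(358 + 62) = 4 + 1226*420 = 4 + 514920 = 514924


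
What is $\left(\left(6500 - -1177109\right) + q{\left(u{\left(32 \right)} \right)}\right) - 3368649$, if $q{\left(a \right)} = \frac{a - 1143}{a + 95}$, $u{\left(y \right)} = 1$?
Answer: $- \frac{104882491}{48} \approx -2.1851 \cdot 10^{6}$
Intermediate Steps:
$q{\left(a \right)} = \frac{-1143 + a}{95 + a}$
$\left(\left(6500 - -1177109\right) + q{\left(u{\left(32 \right)} \right)}\right) - 3368649 = \left(\left(6500 - -1177109\right) + \frac{-1143 + 1}{95 + 1}\right) - 3368649 = \left(\left(6500 + 1177109\right) + \frac{1}{96} \left(-1142\right)\right) - 3368649 = \left(1183609 + \frac{1}{96} \left(-1142\right)\right) - 3368649 = \left(1183609 - \frac{571}{48}\right) - 3368649 = \frac{56812661}{48} - 3368649 = - \frac{104882491}{48}$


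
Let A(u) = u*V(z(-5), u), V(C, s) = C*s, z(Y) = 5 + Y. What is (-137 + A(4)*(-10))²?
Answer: 18769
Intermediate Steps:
A(u) = 0 (A(u) = u*((5 - 5)*u) = u*(0*u) = u*0 = 0)
(-137 + A(4)*(-10))² = (-137 + 0*(-10))² = (-137 + 0)² = (-137)² = 18769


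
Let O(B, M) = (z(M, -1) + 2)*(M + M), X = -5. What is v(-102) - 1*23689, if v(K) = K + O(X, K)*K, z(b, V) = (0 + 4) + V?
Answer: 80249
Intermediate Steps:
z(b, V) = 4 + V
O(B, M) = 10*M (O(B, M) = ((4 - 1) + 2)*(M + M) = (3 + 2)*(2*M) = 5*(2*M) = 10*M)
v(K) = K + 10*K² (v(K) = K + (10*K)*K = K + 10*K²)
v(-102) - 1*23689 = -102*(1 + 10*(-102)) - 1*23689 = -102*(1 - 1020) - 23689 = -102*(-1019) - 23689 = 103938 - 23689 = 80249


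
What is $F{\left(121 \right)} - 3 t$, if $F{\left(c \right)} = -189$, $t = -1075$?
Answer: $3036$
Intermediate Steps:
$F{\left(121 \right)} - 3 t = -189 - 3 \left(-1075\right) = -189 - -3225 = -189 + 3225 = 3036$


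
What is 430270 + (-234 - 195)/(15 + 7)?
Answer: 860501/2 ≈ 4.3025e+5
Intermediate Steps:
430270 + (-234 - 195)/(15 + 7) = 430270 - 429/22 = 430270 - 429*1/22 = 430270 - 39/2 = 860501/2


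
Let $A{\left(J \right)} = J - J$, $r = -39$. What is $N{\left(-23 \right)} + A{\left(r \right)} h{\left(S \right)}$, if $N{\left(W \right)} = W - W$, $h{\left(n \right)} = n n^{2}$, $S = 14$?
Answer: $0$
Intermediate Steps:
$A{\left(J \right)} = 0$
$h{\left(n \right)} = n^{3}$
$N{\left(W \right)} = 0$
$N{\left(-23 \right)} + A{\left(r \right)} h{\left(S \right)} = 0 + 0 \cdot 14^{3} = 0 + 0 \cdot 2744 = 0 + 0 = 0$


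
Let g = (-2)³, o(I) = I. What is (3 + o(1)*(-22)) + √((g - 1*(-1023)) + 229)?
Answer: -19 + 2*√311 ≈ 16.270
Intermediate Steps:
g = -8
(3 + o(1)*(-22)) + √((g - 1*(-1023)) + 229) = (3 + 1*(-22)) + √((-8 - 1*(-1023)) + 229) = (3 - 22) + √((-8 + 1023) + 229) = -19 + √(1015 + 229) = -19 + √1244 = -19 + 2*√311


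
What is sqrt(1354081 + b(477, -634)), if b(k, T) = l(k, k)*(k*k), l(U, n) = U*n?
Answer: sqrt(51770799922) ≈ 2.2753e+5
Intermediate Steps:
b(k, T) = k**4 (b(k, T) = (k*k)*(k*k) = k**2*k**2 = k**4)
sqrt(1354081 + b(477, -634)) = sqrt(1354081 + 477**4) = sqrt(1354081 + 51769445841) = sqrt(51770799922)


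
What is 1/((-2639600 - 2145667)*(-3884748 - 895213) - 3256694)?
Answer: 1/22873386377893 ≈ 4.3719e-14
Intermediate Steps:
1/((-2639600 - 2145667)*(-3884748 - 895213) - 3256694) = 1/(-4785267*(-4779961) - 3256694) = 1/(22873389634587 - 3256694) = 1/22873386377893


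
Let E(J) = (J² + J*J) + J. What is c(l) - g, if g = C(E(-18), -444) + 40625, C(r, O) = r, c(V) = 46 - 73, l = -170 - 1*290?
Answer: -41282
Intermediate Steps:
l = -460 (l = -170 - 290 = -460)
E(J) = J + 2*J² (E(J) = (J² + J²) + J = 2*J² + J = J + 2*J²)
c(V) = -27
g = 41255 (g = -18*(1 + 2*(-18)) + 40625 = -18*(1 - 36) + 40625 = -18*(-35) + 40625 = 630 + 40625 = 41255)
c(l) - g = -27 - 1*41255 = -27 - 41255 = -41282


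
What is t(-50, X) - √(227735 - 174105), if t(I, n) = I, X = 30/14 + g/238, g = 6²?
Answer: -50 - √53630 ≈ -281.58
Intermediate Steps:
g = 36
X = 39/17 (X = 30/14 + 36/238 = 30*(1/14) + 36*(1/238) = 15/7 + 18/119 = 39/17 ≈ 2.2941)
t(-50, X) - √(227735 - 174105) = -50 - √(227735 - 174105) = -50 - √53630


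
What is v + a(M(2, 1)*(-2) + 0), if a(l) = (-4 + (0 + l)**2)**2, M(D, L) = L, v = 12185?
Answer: 12185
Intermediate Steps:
a(l) = (-4 + l**2)**2
v + a(M(2, 1)*(-2) + 0) = 12185 + (-4 + (1*(-2) + 0)**2)**2 = 12185 + (-4 + (-2 + 0)**2)**2 = 12185 + (-4 + (-2)**2)**2 = 12185 + (-4 + 4)**2 = 12185 + 0**2 = 12185 + 0 = 12185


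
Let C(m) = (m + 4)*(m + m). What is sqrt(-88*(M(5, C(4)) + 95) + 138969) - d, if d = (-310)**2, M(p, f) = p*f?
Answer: -96100 + sqrt(102449) ≈ -95780.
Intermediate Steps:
C(m) = 2*m*(4 + m) (C(m) = (4 + m)*(2*m) = 2*m*(4 + m))
M(p, f) = f*p
d = 96100
sqrt(-88*(M(5, C(4)) + 95) + 138969) - d = sqrt(-88*((2*4*(4 + 4))*5 + 95) + 138969) - 1*96100 = sqrt(-88*((2*4*8)*5 + 95) + 138969) - 96100 = sqrt(-88*(64*5 + 95) + 138969) - 96100 = sqrt(-88*(320 + 95) + 138969) - 96100 = sqrt(-88*415 + 138969) - 96100 = sqrt(-36520 + 138969) - 96100 = sqrt(102449) - 96100 = -96100 + sqrt(102449)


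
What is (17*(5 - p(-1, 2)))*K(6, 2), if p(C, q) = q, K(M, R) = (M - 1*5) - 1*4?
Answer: -153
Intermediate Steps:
K(M, R) = -9 + M (K(M, R) = (M - 5) - 4 = (-5 + M) - 4 = -9 + M)
(17*(5 - p(-1, 2)))*K(6, 2) = (17*(5 - 1*2))*(-9 + 6) = (17*(5 - 2))*(-3) = (17*3)*(-3) = 51*(-3) = -153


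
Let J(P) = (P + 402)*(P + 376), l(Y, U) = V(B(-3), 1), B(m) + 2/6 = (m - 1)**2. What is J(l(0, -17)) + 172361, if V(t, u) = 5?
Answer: 327428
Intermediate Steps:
B(m) = -1/3 + (-1 + m)**2 (B(m) = -1/3 + (m - 1)**2 = -1/3 + (-1 + m)**2)
l(Y, U) = 5
J(P) = (376 + P)*(402 + P) (J(P) = (402 + P)*(376 + P) = (376 + P)*(402 + P))
J(l(0, -17)) + 172361 = (151152 + 5**2 + 778*5) + 172361 = (151152 + 25 + 3890) + 172361 = 155067 + 172361 = 327428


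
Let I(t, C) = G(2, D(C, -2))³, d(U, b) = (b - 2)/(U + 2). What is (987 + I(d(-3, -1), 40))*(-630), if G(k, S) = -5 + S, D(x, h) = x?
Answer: -27633060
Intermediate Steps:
d(U, b) = (-2 + b)/(2 + U)
I(t, C) = (-5 + C)³
(987 + I(d(-3, -1), 40))*(-630) = (987 + (-5 + 40)³)*(-630) = (987 + 35³)*(-630) = (987 + 42875)*(-630) = 43862*(-630) = -27633060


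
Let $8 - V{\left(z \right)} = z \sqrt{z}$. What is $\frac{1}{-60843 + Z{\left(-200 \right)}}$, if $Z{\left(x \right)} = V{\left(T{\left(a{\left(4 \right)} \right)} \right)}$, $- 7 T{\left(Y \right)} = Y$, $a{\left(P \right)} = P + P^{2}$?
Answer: $- \frac{4173281}{253881551235} - \frac{56 i \sqrt{35}}{253881551235} \approx -1.6438 \cdot 10^{-5} - 1.3049 \cdot 10^{-9} i$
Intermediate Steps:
$T{\left(Y \right)} = - \frac{Y}{7}$
$V{\left(z \right)} = 8 - z^{\frac{3}{2}}$ ($V{\left(z \right)} = 8 - z \sqrt{z} = 8 - z^{\frac{3}{2}}$)
$Z{\left(x \right)} = 8 + \frac{40 i \sqrt{35}}{49}$ ($Z{\left(x \right)} = 8 - \left(- \frac{4 \left(1 + 4\right)}{7}\right)^{\frac{3}{2}} = 8 - \left(- \frac{4 \cdot 5}{7}\right)^{\frac{3}{2}} = 8 - \left(\left(- \frac{1}{7}\right) 20\right)^{\frac{3}{2}} = 8 - \left(- \frac{20}{7}\right)^{\frac{3}{2}} = 8 - - \frac{40 i \sqrt{35}}{49} = 8 + \frac{40 i \sqrt{35}}{49}$)
$\frac{1}{-60843 + Z{\left(-200 \right)}} = \frac{1}{-60843 + \left(8 + \frac{40 i \sqrt{35}}{49}\right)} = \frac{1}{-60835 + \frac{40 i \sqrt{35}}{49}}$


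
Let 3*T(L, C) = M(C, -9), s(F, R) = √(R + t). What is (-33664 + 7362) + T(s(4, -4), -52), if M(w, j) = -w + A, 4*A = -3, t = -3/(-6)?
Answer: -315419/12 ≈ -26285.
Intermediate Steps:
t = ½ (t = -3*(-⅙) = ½ ≈ 0.50000)
A = -¾ (A = (¼)*(-3) = -¾ ≈ -0.75000)
s(F, R) = √(½ + R) (s(F, R) = √(R + ½) = √(½ + R))
M(w, j) = -¾ - w (M(w, j) = -w - ¾ = -¾ - w)
T(L, C) = -¼ - C/3 (T(L, C) = (-¾ - C)/3 = -¼ - C/3)
(-33664 + 7362) + T(s(4, -4), -52) = (-33664 + 7362) + (-¼ - ⅓*(-52)) = -26302 + (-¼ + 52/3) = -26302 + 205/12 = -315419/12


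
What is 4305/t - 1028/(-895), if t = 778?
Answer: 4652759/696310 ≈ 6.6820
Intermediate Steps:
4305/t - 1028/(-895) = 4305/778 - 1028/(-895) = 4305*(1/778) - 1028*(-1/895) = 4305/778 + 1028/895 = 4652759/696310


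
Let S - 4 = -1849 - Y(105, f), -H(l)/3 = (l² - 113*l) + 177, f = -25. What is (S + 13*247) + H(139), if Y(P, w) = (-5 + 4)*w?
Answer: -10032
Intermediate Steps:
Y(P, w) = -w
H(l) = -531 - 3*l² + 339*l (H(l) = -3*((l² - 113*l) + 177) = -3*(177 + l² - 113*l) = -531 - 3*l² + 339*l)
S = -1870 (S = 4 + (-1849 - (-1)*(-25)) = 4 + (-1849 - 1*25) = 4 + (-1849 - 25) = 4 - 1874 = -1870)
(S + 13*247) + H(139) = (-1870 + 13*247) + (-531 - 3*139² + 339*139) = (-1870 + 3211) + (-531 - 3*19321 + 47121) = 1341 + (-531 - 57963 + 47121) = 1341 - 11373 = -10032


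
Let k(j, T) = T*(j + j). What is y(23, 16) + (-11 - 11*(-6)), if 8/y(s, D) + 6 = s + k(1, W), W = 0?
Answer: 943/17 ≈ 55.471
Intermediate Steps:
k(j, T) = 2*T*j (k(j, T) = T*(2*j) = 2*T*j)
y(s, D) = 8/(-6 + s) (y(s, D) = 8/(-6 + (s + 2*0*1)) = 8/(-6 + (s + 0)) = 8/(-6 + s))
y(23, 16) + (-11 - 11*(-6)) = 8/(-6 + 23) + (-11 - 11*(-6)) = 8/17 + (-11 + 66) = 8*(1/17) + 55 = 8/17 + 55 = 943/17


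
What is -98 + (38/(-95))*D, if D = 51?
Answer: -592/5 ≈ -118.40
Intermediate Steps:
-98 + (38/(-95))*D = -98 + (38/(-95))*51 = -98 + (38*(-1/95))*51 = -98 - ⅖*51 = -98 - 102/5 = -592/5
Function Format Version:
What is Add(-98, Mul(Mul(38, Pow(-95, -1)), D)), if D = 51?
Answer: Rational(-592, 5) ≈ -118.40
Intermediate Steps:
Add(-98, Mul(Mul(38, Pow(-95, -1)), D)) = Add(-98, Mul(Mul(38, Pow(-95, -1)), 51)) = Add(-98, Mul(Mul(38, Rational(-1, 95)), 51)) = Add(-98, Mul(Rational(-2, 5), 51)) = Add(-98, Rational(-102, 5)) = Rational(-592, 5)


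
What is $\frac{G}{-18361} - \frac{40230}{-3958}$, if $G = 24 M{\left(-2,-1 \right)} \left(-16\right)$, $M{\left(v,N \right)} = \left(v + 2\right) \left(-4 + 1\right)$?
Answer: $\frac{20115}{1979} \approx 10.164$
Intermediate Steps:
$M{\left(v,N \right)} = -6 - 3 v$ ($M{\left(v,N \right)} = \left(2 + v\right) \left(-3\right) = -6 - 3 v$)
$G = 0$ ($G = 24 \left(-6 - -6\right) \left(-16\right) = 24 \left(-6 + 6\right) \left(-16\right) = 24 \cdot 0 \left(-16\right) = 0 \left(-16\right) = 0$)
$\frac{G}{-18361} - \frac{40230}{-3958} = \frac{0}{-18361} - \frac{40230}{-3958} = 0 \left(- \frac{1}{18361}\right) - - \frac{20115}{1979} = 0 + \frac{20115}{1979} = \frac{20115}{1979}$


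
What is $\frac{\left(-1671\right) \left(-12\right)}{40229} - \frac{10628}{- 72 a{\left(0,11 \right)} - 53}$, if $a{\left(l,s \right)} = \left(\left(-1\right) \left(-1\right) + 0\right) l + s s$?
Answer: $\frac{603309592}{352607185} \approx 1.711$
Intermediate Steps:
$a{\left(l,s \right)} = l + s^{2}$ ($a{\left(l,s \right)} = \left(1 + 0\right) l + s^{2} = 1 l + s^{2} = l + s^{2}$)
$\frac{\left(-1671\right) \left(-12\right)}{40229} - \frac{10628}{- 72 a{\left(0,11 \right)} - 53} = \frac{\left(-1671\right) \left(-12\right)}{40229} - \frac{10628}{- 72 \left(0 + 11^{2}\right) - 53} = 20052 \cdot \frac{1}{40229} - \frac{10628}{- 72 \left(0 + 121\right) - 53} = \frac{20052}{40229} - \frac{10628}{\left(-72\right) 121 - 53} = \frac{20052}{40229} - \frac{10628}{-8712 - 53} = \frac{20052}{40229} - \frac{10628}{-8765} = \frac{20052}{40229} - - \frac{10628}{8765} = \frac{20052}{40229} + \frac{10628}{8765} = \frac{603309592}{352607185}$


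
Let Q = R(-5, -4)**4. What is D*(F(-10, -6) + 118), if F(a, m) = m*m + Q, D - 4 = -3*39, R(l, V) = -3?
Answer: -26555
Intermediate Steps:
D = -113 (D = 4 - 3*39 = 4 - 117 = -113)
Q = 81 (Q = (-3)**4 = 81)
F(a, m) = 81 + m**2 (F(a, m) = m*m + 81 = m**2 + 81 = 81 + m**2)
D*(F(-10, -6) + 118) = -113*((81 + (-6)**2) + 118) = -113*((81 + 36) + 118) = -113*(117 + 118) = -113*235 = -26555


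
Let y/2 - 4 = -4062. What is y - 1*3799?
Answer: -11915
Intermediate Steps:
y = -8116 (y = 8 + 2*(-4062) = 8 - 8124 = -8116)
y - 1*3799 = -8116 - 1*3799 = -8116 - 3799 = -11915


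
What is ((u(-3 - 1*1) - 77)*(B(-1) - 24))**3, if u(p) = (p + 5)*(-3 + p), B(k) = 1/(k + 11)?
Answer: 1011443374872/125 ≈ 8.0915e+9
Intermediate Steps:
B(k) = 1/(11 + k)
u(p) = (-3 + p)*(5 + p) (u(p) = (5 + p)*(-3 + p) = (-3 + p)*(5 + p))
((u(-3 - 1*1) - 77)*(B(-1) - 24))**3 = (((-15 + (-3 - 1*1)**2 + 2*(-3 - 1*1)) - 77)*(1/(11 - 1) - 24))**3 = (((-15 + (-3 - 1)**2 + 2*(-3 - 1)) - 77)*(1/10 - 24))**3 = (((-15 + (-4)**2 + 2*(-4)) - 77)*(1/10 - 24))**3 = (((-15 + 16 - 8) - 77)*(-239/10))**3 = ((-7 - 77)*(-239/10))**3 = (-84*(-239/10))**3 = (10038/5)**3 = 1011443374872/125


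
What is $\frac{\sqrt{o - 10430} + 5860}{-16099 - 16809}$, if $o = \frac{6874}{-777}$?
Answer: $- \frac{1465}{8227} - \frac{i \sqrt{32154258}}{1826394} \approx -0.17807 - 0.0031047 i$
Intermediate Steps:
$o = - \frac{982}{111}$ ($o = 6874 \left(- \frac{1}{777}\right) = - \frac{982}{111} \approx -8.8468$)
$\frac{\sqrt{o - 10430} + 5860}{-16099 - 16809} = \frac{\sqrt{- \frac{982}{111} - 10430} + 5860}{-16099 - 16809} = \frac{\sqrt{- \frac{1158712}{111}} + 5860}{-32908} = \left(\frac{2 i \sqrt{32154258}}{111} + 5860\right) \left(- \frac{1}{32908}\right) = \left(5860 + \frac{2 i \sqrt{32154258}}{111}\right) \left(- \frac{1}{32908}\right) = - \frac{1465}{8227} - \frac{i \sqrt{32154258}}{1826394}$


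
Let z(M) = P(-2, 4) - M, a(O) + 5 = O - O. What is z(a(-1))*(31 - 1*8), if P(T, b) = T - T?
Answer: 115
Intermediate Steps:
P(T, b) = 0
a(O) = -5 (a(O) = -5 + (O - O) = -5 + 0 = -5)
z(M) = -M (z(M) = 0 - M = -M)
z(a(-1))*(31 - 1*8) = (-1*(-5))*(31 - 1*8) = 5*(31 - 8) = 5*23 = 115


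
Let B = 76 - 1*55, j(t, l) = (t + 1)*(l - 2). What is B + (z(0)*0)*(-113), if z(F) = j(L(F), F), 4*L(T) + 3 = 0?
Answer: 21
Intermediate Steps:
L(T) = -¾ (L(T) = -¾ + (¼)*0 = -¾ + 0 = -¾)
j(t, l) = (1 + t)*(-2 + l)
z(F) = -½ + F/4 (z(F) = -2 + F - 2*(-¾) + F*(-¾) = -2 + F + 3/2 - 3*F/4 = -½ + F/4)
B = 21 (B = 76 - 55 = 21)
B + (z(0)*0)*(-113) = 21 + ((-½ + (¼)*0)*0)*(-113) = 21 + ((-½ + 0)*0)*(-113) = 21 - ½*0*(-113) = 21 + 0*(-113) = 21 + 0 = 21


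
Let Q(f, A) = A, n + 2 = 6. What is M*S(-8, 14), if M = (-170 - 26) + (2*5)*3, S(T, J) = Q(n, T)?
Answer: 1328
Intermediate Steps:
n = 4 (n = -2 + 6 = 4)
S(T, J) = T
M = -166 (M = -196 + 10*3 = -196 + 30 = -166)
M*S(-8, 14) = -166*(-8) = 1328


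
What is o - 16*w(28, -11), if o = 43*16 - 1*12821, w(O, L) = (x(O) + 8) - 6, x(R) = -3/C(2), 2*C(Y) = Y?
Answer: -12117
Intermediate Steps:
C(Y) = Y/2
x(R) = -3 (x(R) = -3/1 = -3*1 = -3)
w(O, L) = -1 (w(O, L) = (-3 + 8) - 6 = 5 - 6 = -1)
o = -12133 (o = 688 - 12821 = -12133)
o - 16*w(28, -11) = -12133 - 16*(-1) = -12133 - 1*(-16) = -12133 + 16 = -12117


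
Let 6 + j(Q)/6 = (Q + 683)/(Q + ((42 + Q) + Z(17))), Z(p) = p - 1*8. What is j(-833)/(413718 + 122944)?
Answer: -5724/86670913 ≈ -6.6043e-5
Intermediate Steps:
Z(p) = -8 + p (Z(p) = p - 8 = -8 + p)
j(Q) = -36 + 6*(683 + Q)/(51 + 2*Q) (j(Q) = -36 + 6*((Q + 683)/(Q + ((42 + Q) + (-8 + 17)))) = -36 + 6*((683 + Q)/(Q + ((42 + Q) + 9))) = -36 + 6*((683 + Q)/(Q + (51 + Q))) = -36 + 6*((683 + Q)/(51 + 2*Q)) = -36 + 6*(683 + Q)/(51 + 2*Q))
j(-833)/(413718 + 122944) = (6*(377 - 11*(-833))/(51 + 2*(-833)))/(413718 + 122944) = (6*(377 + 9163)/(51 - 1666))/536662 = (6*9540/(-1615))*(1/536662) = (6*(-1/1615)*9540)*(1/536662) = -11448/323*1/536662 = -5724/86670913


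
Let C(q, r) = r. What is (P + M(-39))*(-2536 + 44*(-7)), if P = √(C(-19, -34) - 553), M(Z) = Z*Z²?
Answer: 168703236 - 2844*I*√587 ≈ 1.687e+8 - 68905.0*I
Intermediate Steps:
M(Z) = Z³
P = I*√587 (P = √(-34 - 553) = √(-587) = I*√587 ≈ 24.228*I)
(P + M(-39))*(-2536 + 44*(-7)) = (I*√587 + (-39)³)*(-2536 + 44*(-7)) = (I*√587 - 59319)*(-2536 - 308) = (-59319 + I*√587)*(-2844) = 168703236 - 2844*I*√587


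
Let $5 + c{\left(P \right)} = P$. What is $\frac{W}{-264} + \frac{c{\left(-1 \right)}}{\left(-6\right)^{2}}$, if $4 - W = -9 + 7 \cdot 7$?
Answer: $- \frac{1}{33} \approx -0.030303$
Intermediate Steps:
$W = -36$ ($W = 4 - \left(-9 + 7 \cdot 7\right) = 4 - \left(-9 + 49\right) = 4 - 40 = -36$)
$c{\left(P \right)} = -5 + P$
$\frac{W}{-264} + \frac{c{\left(-1 \right)}}{\left(-6\right)^{2}} = - \frac{36}{-264} + \frac{-5 - 1}{\left(-6\right)^{2}} = \left(-36\right) \left(- \frac{1}{264}\right) - \frac{6}{36} = \frac{3}{22} - \frac{1}{6} = - \frac{1}{33}$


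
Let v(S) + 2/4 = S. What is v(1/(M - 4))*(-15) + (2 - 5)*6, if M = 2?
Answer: -3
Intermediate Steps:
v(S) = -1/2 + S
v(1/(M - 4))*(-15) + (2 - 5)*6 = (-1/2 + 1/(2 - 4))*(-15) + (2 - 5)*6 = (-1/2 + 1/(-2))*(-15) - 3*6 = (-1/2 - 1/2)*(-15) - 18 = -1*(-15) - 18 = 15 - 18 = -3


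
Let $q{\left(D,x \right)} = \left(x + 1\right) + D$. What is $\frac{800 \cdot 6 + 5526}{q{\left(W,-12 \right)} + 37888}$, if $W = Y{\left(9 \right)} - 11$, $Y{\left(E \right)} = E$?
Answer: $\frac{3442}{12625} \approx 0.27263$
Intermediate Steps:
$W = -2$ ($W = 9 - 11 = -2$)
$q{\left(D,x \right)} = 1 + D + x$ ($q{\left(D,x \right)} = \left(1 + x\right) + D = 1 + D + x$)
$\frac{800 \cdot 6 + 5526}{q{\left(W,-12 \right)} + 37888} = \frac{800 \cdot 6 + 5526}{\left(1 - 2 - 12\right) + 37888} = \frac{4800 + 5526}{-13 + 37888} = \frac{10326}{37875} = 10326 \cdot \frac{1}{37875} = \frac{3442}{12625}$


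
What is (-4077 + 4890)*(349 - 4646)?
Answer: -3493461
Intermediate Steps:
(-4077 + 4890)*(349 - 4646) = 813*(-4297) = -3493461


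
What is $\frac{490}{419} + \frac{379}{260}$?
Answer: $\frac{286201}{108940} \approx 2.6271$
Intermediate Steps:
$\frac{490}{419} + \frac{379}{260} = \frac{286201}{108940}$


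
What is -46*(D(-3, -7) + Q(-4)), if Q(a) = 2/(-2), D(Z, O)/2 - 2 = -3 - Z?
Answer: -138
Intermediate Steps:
D(Z, O) = -2 - 2*Z (D(Z, O) = 4 + 2*(-3 - Z) = 4 + (-6 - 2*Z) = -2 - 2*Z)
Q(a) = -1 (Q(a) = 2*(-½) = -1)
-46*(D(-3, -7) + Q(-4)) = -46*((-2 - 2*(-3)) - 1) = -46*((-2 + 6) - 1) = -46*(4 - 1) = -46*3 = -138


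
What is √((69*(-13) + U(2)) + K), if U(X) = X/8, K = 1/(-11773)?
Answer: 9*I*√6137912415/23546 ≈ 29.946*I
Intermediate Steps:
K = -1/11773 ≈ -8.4940e-5
U(X) = X/8 (U(X) = X*(⅛) = X/8)
√((69*(-13) + U(2)) + K) = √((69*(-13) + (⅛)*2) - 1/11773) = √((-897 + ¼) - 1/11773) = √(-3587/4 - 1/11773) = √(-42229755/47092) = 9*I*√6137912415/23546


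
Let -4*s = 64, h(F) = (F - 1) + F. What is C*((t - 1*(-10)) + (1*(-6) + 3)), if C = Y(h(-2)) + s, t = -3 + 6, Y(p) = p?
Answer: -210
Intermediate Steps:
h(F) = -1 + 2*F (h(F) = (-1 + F) + F = -1 + 2*F)
s = -16 (s = -¼*64 = -16)
t = 3
C = -21 (C = (-1 + 2*(-2)) - 16 = (-1 - 4) - 16 = -5 - 16 = -21)
C*((t - 1*(-10)) + (1*(-6) + 3)) = -21*((3 - 1*(-10)) + (1*(-6) + 3)) = -21*((3 + 10) + (-6 + 3)) = -21*(13 - 3) = -21*10 = -210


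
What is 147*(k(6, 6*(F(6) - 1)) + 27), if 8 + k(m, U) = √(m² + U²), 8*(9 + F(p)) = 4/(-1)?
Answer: 2793 + 441*√445 ≈ 12096.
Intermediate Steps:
F(p) = -19/2 (F(p) = -9 + (4/(-1))/8 = -9 + (4*(-1))/8 = -9 + (⅛)*(-4) = -9 - ½ = -19/2)
k(m, U) = -8 + √(U² + m²) (k(m, U) = -8 + √(m² + U²) = -8 + √(U² + m²))
147*(k(6, 6*(F(6) - 1)) + 27) = 147*((-8 + √((6*(-19/2 - 1))² + 6²)) + 27) = 147*((-8 + √((6*(-21/2))² + 36)) + 27) = 147*((-8 + √((-63)² + 36)) + 27) = 147*((-8 + √(3969 + 36)) + 27) = 147*((-8 + √4005) + 27) = 147*((-8 + 3*√445) + 27) = 147*(19 + 3*√445) = 2793 + 441*√445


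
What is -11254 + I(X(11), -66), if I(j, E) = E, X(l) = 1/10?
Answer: -11320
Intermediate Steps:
X(l) = ⅒
-11254 + I(X(11), -66) = -11254 - 66 = -11320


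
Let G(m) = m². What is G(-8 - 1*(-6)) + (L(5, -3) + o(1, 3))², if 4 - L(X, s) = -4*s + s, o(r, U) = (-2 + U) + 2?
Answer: 8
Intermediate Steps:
o(r, U) = U
L(X, s) = 4 + 3*s (L(X, s) = 4 - (-4*s + s) = 4 - (-3)*s = 4 + 3*s)
G(-8 - 1*(-6)) + (L(5, -3) + o(1, 3))² = (-8 - 1*(-6))² + ((4 + 3*(-3)) + 3)² = (-8 + 6)² + ((4 - 9) + 3)² = (-2)² + (-5 + 3)² = 4 + (-2)² = 4 + 4 = 8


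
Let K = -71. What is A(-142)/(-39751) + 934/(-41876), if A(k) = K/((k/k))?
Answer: -17077119/832306438 ≈ -0.020518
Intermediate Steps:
A(k) = -71 (A(k) = -71/(k/k) = -71/1 = -71*1 = -71)
A(-142)/(-39751) + 934/(-41876) = -71/(-39751) + 934/(-41876) = -71*(-1/39751) + 934*(-1/41876) = 71/39751 - 467/20938 = -17077119/832306438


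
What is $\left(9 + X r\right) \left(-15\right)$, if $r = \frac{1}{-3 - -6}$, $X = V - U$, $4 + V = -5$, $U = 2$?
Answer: $-80$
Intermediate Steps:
$V = -9$ ($V = -4 - 5 = -9$)
$X = -11$ ($X = -9 - 2 = -11$)
$r = \frac{1}{3}$ ($r = \frac{1}{-3 + 6} = \frac{1}{3} \approx 0.33333$)
$\left(9 + X r\right) \left(-15\right) = \left(9 - \frac{11}{3}\right) \left(-15\right) = \frac{16}{3} \left(-15\right) = -80$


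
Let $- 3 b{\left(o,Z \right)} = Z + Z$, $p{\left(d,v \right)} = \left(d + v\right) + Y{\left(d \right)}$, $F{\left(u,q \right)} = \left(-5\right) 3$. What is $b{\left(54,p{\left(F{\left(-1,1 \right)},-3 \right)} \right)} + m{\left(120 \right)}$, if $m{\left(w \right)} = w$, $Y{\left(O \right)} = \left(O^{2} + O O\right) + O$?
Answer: $-158$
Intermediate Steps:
$Y{\left(O \right)} = O + 2 O^{2}$ ($Y{\left(O \right)} = \left(O^{2} + O^{2}\right) + O = 2 O^{2} + O = O + 2 O^{2}$)
$F{\left(u,q \right)} = -15$
$p{\left(d,v \right)} = d + v + d \left(1 + 2 d\right)$ ($p{\left(d,v \right)} = \left(d + v\right) + d \left(1 + 2 d\right) = d + v + d \left(1 + 2 d\right)$)
$b{\left(o,Z \right)} = - \frac{2 Z}{3}$ ($b{\left(o,Z \right)} = - \frac{Z + Z}{3} = - \frac{2 Z}{3}$)
$b{\left(54,p{\left(F{\left(-1,1 \right)},-3 \right)} \right)} + m{\left(120 \right)} = - \frac{2 \left(-15 - 3 - 15 \left(1 + 2 \left(-15\right)\right)\right)}{3} + 120 = - \frac{2 \left(-15 - 3 - 15 \left(1 - 30\right)\right)}{3} + 120 = - \frac{2 \left(-15 - 3 - -435\right)}{3} + 120 = - \frac{2 \left(-15 - 3 + 435\right)}{3} + 120 = \left(- \frac{2}{3}\right) 417 + 120 = -278 + 120 = -158$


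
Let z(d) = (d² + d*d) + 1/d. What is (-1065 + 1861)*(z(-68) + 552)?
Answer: 132613401/17 ≈ 7.8008e+6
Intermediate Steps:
z(d) = 1/d + 2*d² (z(d) = (d² + d²) + 1/d = 2*d² + 1/d = 1/d + 2*d²)
(-1065 + 1861)*(z(-68) + 552) = (-1065 + 1861)*((1 + 2*(-68)³)/(-68) + 552) = 796*(-(1 + 2*(-314432))/68 + 552) = 796*(-(1 - 628864)/68 + 552) = 796*(-1/68*(-628863) + 552) = 796*(628863/68 + 552) = 796*(666399/68) = 132613401/17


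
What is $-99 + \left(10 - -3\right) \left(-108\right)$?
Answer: $-1503$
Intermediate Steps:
$-99 + \left(10 - -3\right) \left(-108\right) = -99 + \left(10 + 3\right) \left(-108\right) = -99 + 13 \left(-108\right) = -99 - 1404 = -1503$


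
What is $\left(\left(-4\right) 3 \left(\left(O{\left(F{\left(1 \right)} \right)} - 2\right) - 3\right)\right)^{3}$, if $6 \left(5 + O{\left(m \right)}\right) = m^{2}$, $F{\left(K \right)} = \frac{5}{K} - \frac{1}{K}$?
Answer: $681472$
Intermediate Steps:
$F{\left(K \right)} = \frac{4}{K}$
$O{\left(m \right)} = -5 + \frac{m^{2}}{6}$
$\left(\left(-4\right) 3 \left(\left(O{\left(F{\left(1 \right)} \right)} - 2\right) - 3\right)\right)^{3} = \left(\left(-4\right) 3 \left(\left(\left(-5 + \frac{\left(\frac{4}{1}\right)^{2}}{6}\right) - 2\right) - 3\right)\right)^{3} = \left(- 12 \left(\left(\left(-5 + \frac{\left(4 \cdot 1\right)^{2}}{6}\right) - 2\right) - 3\right)\right)^{3} = \left(- 12 \left(\left(\left(-5 + \frac{4^{2}}{6}\right) - 2\right) - 3\right)\right)^{3} = \left(- 12 \left(\left(\left(-5 + \frac{1}{6} \cdot 16\right) - 2\right) - 3\right)\right)^{3} = \left(- 12 \left(\left(\left(-5 + \frac{8}{3}\right) - 2\right) - 3\right)\right)^{3} = \left(- 12 \left(\left(- \frac{7}{3} - 2\right) - 3\right)\right)^{3} = \left(- 12 \left(- \frac{13}{3} - 3\right)\right)^{3} = \left(\left(-12\right) \left(- \frac{22}{3}\right)\right)^{3} = 88^{3} = 681472$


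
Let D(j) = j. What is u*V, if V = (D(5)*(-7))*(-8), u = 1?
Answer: 280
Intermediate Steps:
V = 280 (V = (5*(-7))*(-8) = -35*(-8) = 280)
u*V = 1*280 = 280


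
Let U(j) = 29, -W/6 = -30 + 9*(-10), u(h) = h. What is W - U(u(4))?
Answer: 691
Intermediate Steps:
W = 720 (W = -6*(-30 + 9*(-10)) = -6*(-30 - 90) = -6*(-120) = 720)
W - U(u(4)) = 720 - 1*29 = 720 - 29 = 691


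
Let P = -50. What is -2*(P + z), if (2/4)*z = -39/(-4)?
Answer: 61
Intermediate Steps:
z = 39/2 (z = 2*(-39/(-4)) = 2*(-39*(-1/4)) = 2*(39/4) = 39/2 ≈ 19.500)
-2*(P + z) = -2*(-50 + 39/2) = -2*(-61/2) = 61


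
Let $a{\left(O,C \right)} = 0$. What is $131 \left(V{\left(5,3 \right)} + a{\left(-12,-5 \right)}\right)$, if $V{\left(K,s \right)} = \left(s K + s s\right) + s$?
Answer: $3537$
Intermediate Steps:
$V{\left(K,s \right)} = s + s^{2} + K s$ ($V{\left(K,s \right)} = \left(K s + s^{2}\right) + s = \left(s^{2} + K s\right) + s = s + s^{2} + K s$)
$131 \left(V{\left(5,3 \right)} + a{\left(-12,-5 \right)}\right) = 131 \left(3 \left(1 + 5 + 3\right) + 0\right) = 131 \left(3 \cdot 9 + 0\right) = 131 \left(27 + 0\right) = 131 \cdot 27 = 3537$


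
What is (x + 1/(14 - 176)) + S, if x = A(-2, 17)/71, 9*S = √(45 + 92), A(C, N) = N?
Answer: 2683/11502 + √137/9 ≈ 1.5338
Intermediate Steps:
S = √137/9 (S = √(45 + 92)/9 = √137/9 ≈ 1.3005)
x = 17/71 ≈ 0.23944
(x + 1/(14 - 176)) + S = (17/71 + 1/(14 - 176)) + √137/9 = (17/71 + 1/(-162)) + √137/9 = (17/71 - 1/162) + √137/9 = 2683/11502 + √137/9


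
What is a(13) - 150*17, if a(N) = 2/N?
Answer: -33148/13 ≈ -2549.8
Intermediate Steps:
a(13) - 150*17 = 2/13 - 150*17 = 2*(1/13) - 2550 = 2/13 - 2550 = -33148/13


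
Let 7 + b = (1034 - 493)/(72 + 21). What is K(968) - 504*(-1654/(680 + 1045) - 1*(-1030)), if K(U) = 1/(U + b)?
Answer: -26813804879517/51700550 ≈ -5.1864e+5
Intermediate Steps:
b = -110/93 (b = -7 + (1034 - 493)/(72 + 21) = -7 + 541/93 = -110/93 ≈ -1.1828)
K(U) = 1/(-110/93 + U) (K(U) = 1/(U - 110/93) = 1/(-110/93 + U))
K(968) - 504*(-1654/(680 + 1045) - 1*(-1030)) = 93/(-110 + 93*968) - 504*(-1654/(680 + 1045) - 1*(-1030)) = 93/(-110 + 90024) - 504*(-1654/1725 + 1030) = 93/89914 - 504*(-1654*1/1725 + 1030) = 93*(1/89914) - 504*(-1654/1725 + 1030) = 93/89914 - 504*1775096/1725 = 93/89914 - 298216128/575 = -26813804879517/51700550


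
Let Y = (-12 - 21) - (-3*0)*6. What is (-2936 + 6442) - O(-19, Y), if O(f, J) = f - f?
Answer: 3506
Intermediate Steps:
Y = -33 (Y = -33 - 0*6 = -33 - 1*0 = -33 + 0 = -33)
O(f, J) = 0
(-2936 + 6442) - O(-19, Y) = (-2936 + 6442) - 1*0 = 3506 + 0 = 3506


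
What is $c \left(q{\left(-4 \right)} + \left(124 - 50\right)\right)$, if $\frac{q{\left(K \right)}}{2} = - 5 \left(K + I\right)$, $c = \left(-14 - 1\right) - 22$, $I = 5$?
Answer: $-2368$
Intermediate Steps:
$c = -37$ ($c = -15 - 22 = -37$)
$q{\left(K \right)} = -50 - 10 K$ ($q{\left(K \right)} = 2 \left(- 5 \left(K + 5\right)\right) = 2 \left(- 5 \left(5 + K\right)\right) = 2 \left(-25 - 5 K\right) = -50 - 10 K$)
$c \left(q{\left(-4 \right)} + \left(124 - 50\right)\right) = - 37 \left(\left(-50 - -40\right) + \left(124 - 50\right)\right) = - 37 \left(\left(-50 + 40\right) + \left(124 - 50\right)\right) = - 37 \left(-10 + 74\right) = \left(-37\right) 64 = -2368$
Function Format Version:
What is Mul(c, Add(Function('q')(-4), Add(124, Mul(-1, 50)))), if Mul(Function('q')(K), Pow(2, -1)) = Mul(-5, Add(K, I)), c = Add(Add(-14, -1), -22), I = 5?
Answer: -2368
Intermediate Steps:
c = -37 (c = Add(-15, -22) = -37)
Function('q')(K) = Add(-50, Mul(-10, K)) (Function('q')(K) = Mul(2, Mul(-5, Add(K, 5))) = Mul(2, Mul(-5, Add(5, K))) = Mul(2, Add(-25, Mul(-5, K))) = Add(-50, Mul(-10, K)))
Mul(c, Add(Function('q')(-4), Add(124, Mul(-1, 50)))) = Mul(-37, Add(Add(-50, Mul(-10, -4)), Add(124, Mul(-1, 50)))) = Mul(-37, Add(Add(-50, 40), Add(124, -50))) = Mul(-37, Add(-10, 74)) = Mul(-37, 64) = -2368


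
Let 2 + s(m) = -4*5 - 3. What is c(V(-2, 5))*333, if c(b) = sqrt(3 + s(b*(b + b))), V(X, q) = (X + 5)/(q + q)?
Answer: 333*I*sqrt(22) ≈ 1561.9*I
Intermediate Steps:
s(m) = -25 (s(m) = -2 + (-4*5 - 3) = -2 + (-20 - 3) = -2 - 23 = -25)
V(X, q) = (5 + X)/(2*q) (V(X, q) = (5 + X)/((2*q)) = (5 + X)*(1/(2*q)) = (5 + X)/(2*q))
c(b) = I*sqrt(22) (c(b) = sqrt(3 - 25) = sqrt(-22) = I*sqrt(22))
c(V(-2, 5))*333 = (I*sqrt(22))*333 = 333*I*sqrt(22)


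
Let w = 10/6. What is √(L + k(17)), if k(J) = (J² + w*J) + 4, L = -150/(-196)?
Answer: √568182/42 ≈ 17.947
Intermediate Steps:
L = 75/98 (L = -150*(-1/196) = 75/98 ≈ 0.76531)
w = 5/3 (w = 10*(⅙) = 5/3 ≈ 1.6667)
k(J) = 4 + J² + 5*J/3 (k(J) = (J² + 5*J/3) + 4 = 4 + J² + 5*J/3)
√(L + k(17)) = √(75/98 + (4 + 17² + (5/3)*17)) = √(75/98 + (4 + 289 + 85/3)) = √(75/98 + 964/3) = √(94697/294) = √568182/42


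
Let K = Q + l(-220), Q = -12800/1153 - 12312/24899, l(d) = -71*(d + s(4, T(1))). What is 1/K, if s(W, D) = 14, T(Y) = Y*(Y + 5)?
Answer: 28708547/419558305486 ≈ 6.8426e-5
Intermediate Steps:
T(Y) = Y*(5 + Y)
l(d) = -994 - 71*d (l(d) = -71*(d + 14) = -71*(14 + d) = -994 - 71*d)
Q = -332902936/28708547 (Q = -12800*1/1153 - 12312*1/24899 = -12800/1153 - 12312/24899 = -332902936/28708547 ≈ -11.596)
K = 419558305486/28708547 (K = -332902936/28708547 + (-994 - 71*(-220)) = -332902936/28708547 + (-994 + 15620) = -332902936/28708547 + 14626 = 419558305486/28708547 ≈ 14614.)
1/K = 1/(419558305486/28708547) = 28708547/419558305486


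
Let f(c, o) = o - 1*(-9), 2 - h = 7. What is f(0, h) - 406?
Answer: -402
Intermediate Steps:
h = -5 (h = 2 - 1*7 = 2 - 7 = -5)
f(c, o) = 9 + o (f(c, o) = o + 9 = 9 + o)
f(0, h) - 406 = (9 - 5) - 406 = 4 - 406 = -402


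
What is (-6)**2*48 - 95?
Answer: 1633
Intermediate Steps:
(-6)**2*48 - 95 = 36*48 - 95 = 1728 - 95 = 1633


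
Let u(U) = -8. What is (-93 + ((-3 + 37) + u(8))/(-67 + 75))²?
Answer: 128881/16 ≈ 8055.1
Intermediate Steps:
(-93 + ((-3 + 37) + u(8))/(-67 + 75))² = (-93 + ((-3 + 37) - 8)/(-67 + 75))² = (-93 + (34 - 8)/8)² = (-93 + 26*(⅛))² = (-93 + 13/4)² = (-359/4)² = 128881/16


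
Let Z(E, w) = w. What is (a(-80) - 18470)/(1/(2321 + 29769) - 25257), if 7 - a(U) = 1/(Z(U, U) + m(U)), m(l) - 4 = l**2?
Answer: 1873414408585/2562791921898 ≈ 0.73101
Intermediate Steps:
m(l) = 4 + l**2
a(U) = 7 - 1/(4 + U + U**2) (a(U) = 7 - 1/(U + (4 + U**2)) = 7 - 1/(4 + U + U**2))
(a(-80) - 18470)/(1/(2321 + 29769) - 25257) = ((27 + 7*(-80) + 7*(-80)**2)/(4 - 80 + (-80)**2) - 18470)/(1/(2321 + 29769) - 25257) = ((27 - 560 + 7*6400)/(4 - 80 + 6400) - 18470)/(1/32090 - 25257) = ((27 - 560 + 44800)/6324 - 18470)/(1/32090 - 25257) = ((1/6324)*44267 - 18470)/(-810497129/32090) = (44267/6324 - 18470)*(-32090/810497129) = -116760013/6324*(-32090/810497129) = 1873414408585/2562791921898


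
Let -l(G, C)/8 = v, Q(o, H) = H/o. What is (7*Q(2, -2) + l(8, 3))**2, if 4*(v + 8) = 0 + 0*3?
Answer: 3249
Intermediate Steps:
v = -8 (v = -8 + (0 + 0*3)/4 = -8 + (0 + 0)/4 = -8 + (1/4)*0 = -8 + 0 = -8)
l(G, C) = 64 (l(G, C) = -8*(-8) = 64)
(7*Q(2, -2) + l(8, 3))**2 = (7*(-2/2) + 64)**2 = (7*(-2*1/2) + 64)**2 = (7*(-1) + 64)**2 = (-7 + 64)**2 = 57**2 = 3249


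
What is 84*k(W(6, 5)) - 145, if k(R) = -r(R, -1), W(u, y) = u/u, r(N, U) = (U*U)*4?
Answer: -481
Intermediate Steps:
r(N, U) = 4*U² (r(N, U) = U²*4 = 4*U²)
W(u, y) = 1
k(R) = -4 (k(R) = -4*(-1)² = -4)
84*k(W(6, 5)) - 145 = 84*(-4) - 145 = -336 - 145 = -481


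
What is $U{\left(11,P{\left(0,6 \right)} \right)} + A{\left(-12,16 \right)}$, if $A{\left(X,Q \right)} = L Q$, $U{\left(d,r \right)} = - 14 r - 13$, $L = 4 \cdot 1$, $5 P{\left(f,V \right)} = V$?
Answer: $\frac{171}{5} \approx 34.2$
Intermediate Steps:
$P{\left(f,V \right)} = \frac{V}{5}$
$L = 4$
$U{\left(d,r \right)} = -13 - 14 r$
$A{\left(X,Q \right)} = 4 Q$
$U{\left(11,P{\left(0,6 \right)} \right)} + A{\left(-12,16 \right)} = \left(-13 - 14 \cdot \frac{1}{5} \cdot 6\right) + 4 \cdot 16 = \left(-13 - \frac{84}{5}\right) + 64 = - \frac{149}{5} + 64 = \frac{171}{5}$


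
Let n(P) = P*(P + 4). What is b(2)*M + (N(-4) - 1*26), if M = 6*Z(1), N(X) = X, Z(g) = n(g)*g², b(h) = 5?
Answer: 120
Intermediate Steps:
n(P) = P*(4 + P)
Z(g) = g³*(4 + g) (Z(g) = (g*(4 + g))*g² = g³*(4 + g))
M = 30 (M = 6*(1³*(4 + 1)) = 6*(1*5) = 6*5 = 30)
b(2)*M + (N(-4) - 1*26) = 5*30 + (-4 - 1*26) = 150 + (-4 - 26) = 150 - 30 = 120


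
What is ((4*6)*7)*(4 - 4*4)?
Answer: -2016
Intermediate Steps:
((4*6)*7)*(4 - 4*4) = (24*7)*(4 - 16) = 168*(-12) = -2016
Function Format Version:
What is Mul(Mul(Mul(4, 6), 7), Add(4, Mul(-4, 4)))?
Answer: -2016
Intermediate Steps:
Mul(Mul(Mul(4, 6), 7), Add(4, Mul(-4, 4))) = Mul(Mul(24, 7), Add(4, -16)) = Mul(168, -12) = -2016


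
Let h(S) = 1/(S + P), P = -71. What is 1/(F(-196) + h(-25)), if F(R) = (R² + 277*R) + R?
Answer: -96/1542913 ≈ -6.2220e-5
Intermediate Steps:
F(R) = R² + 278*R
h(S) = 1/(-71 + S) (h(S) = 1/(S - 71) = 1/(-71 + S))
1/(F(-196) + h(-25)) = 1/(-196*(278 - 196) + 1/(-71 - 25)) = 1/(-196*82 + 1/(-96)) = 1/(-16072 - 1/96) = 1/(-1542913/96) = -96/1542913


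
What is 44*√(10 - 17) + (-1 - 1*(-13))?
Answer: 12 + 44*I*√7 ≈ 12.0 + 116.41*I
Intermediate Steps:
44*√(10 - 17) + (-1 - 1*(-13)) = 44*√(-7) + (-1 + 13) = 44*(I*√7) + 12 = 44*I*√7 + 12 = 12 + 44*I*√7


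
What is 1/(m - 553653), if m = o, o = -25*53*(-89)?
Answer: -1/435728 ≈ -2.2950e-6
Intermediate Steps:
o = 117925 (o = -1325*(-89) = 117925)
m = 117925
1/(m - 553653) = 1/(117925 - 553653) = 1/(-435728) = -1/435728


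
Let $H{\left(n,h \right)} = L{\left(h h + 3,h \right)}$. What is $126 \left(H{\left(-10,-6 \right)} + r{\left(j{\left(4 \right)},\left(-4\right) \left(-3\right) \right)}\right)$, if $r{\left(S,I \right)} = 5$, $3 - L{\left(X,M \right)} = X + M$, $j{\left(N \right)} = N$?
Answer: $-3150$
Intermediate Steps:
$L{\left(X,M \right)} = 3 - M - X$ ($L{\left(X,M \right)} = 3 - \left(X + M\right) = 3 - \left(M + X\right) = 3 - M - X$)
$H{\left(n,h \right)} = - h - h^{2}$ ($H{\left(n,h \right)} = 3 - h - \left(h h + 3\right) = 3 - h - \left(h^{2} + 3\right) = 3 - h - \left(3 + h^{2}\right) = - h - h^{2}$)
$126 \left(H{\left(-10,-6 \right)} + r{\left(j{\left(4 \right)},\left(-4\right) \left(-3\right) \right)}\right) = 126 \left(- 6 \left(-1 - -6\right) + 5\right) = 126 \left(- 6 \left(-1 + 6\right) + 5\right) = 126 \left(\left(-6\right) 5 + 5\right) = 126 \left(-30 + 5\right) = 126 \left(-25\right) = -3150$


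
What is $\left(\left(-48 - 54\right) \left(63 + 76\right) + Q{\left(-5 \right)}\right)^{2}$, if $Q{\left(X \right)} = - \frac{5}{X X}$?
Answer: $\frac{5025533881}{25} \approx 2.0102 \cdot 10^{8}$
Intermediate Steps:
$Q{\left(X \right)} = - \frac{5}{X^{2}}$
$\left(\left(-48 - 54\right) \left(63 + 76\right) + Q{\left(-5 \right)}\right)^{2} = \left(\left(-48 - 54\right) \left(63 + 76\right) - \frac{5}{25}\right)^{2} = \left(\left(-102\right) 139 - \frac{1}{5}\right)^{2} = \left(-14178 - \frac{1}{5}\right)^{2} = \left(- \frac{70891}{5}\right)^{2} = \frac{5025533881}{25}$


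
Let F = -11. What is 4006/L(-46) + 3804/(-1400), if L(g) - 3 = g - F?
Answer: -358133/2800 ≈ -127.90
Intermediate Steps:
L(g) = 14 + g (L(g) = 3 + (g - 1*(-11)) = 3 + (g + 11) = 3 + (11 + g) = 14 + g)
4006/L(-46) + 3804/(-1400) = 4006/(14 - 46) + 3804/(-1400) = 4006/(-32) + 3804*(-1/1400) = 4006*(-1/32) - 951/350 = -2003/16 - 951/350 = -358133/2800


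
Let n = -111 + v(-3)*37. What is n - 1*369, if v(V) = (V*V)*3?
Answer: 519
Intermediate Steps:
v(V) = 3*V² (v(V) = V²*3 = 3*V²)
n = 888 (n = -111 + (3*(-3)²)*37 = -111 + (3*9)*37 = -111 + 27*37 = -111 + 999 = 888)
n - 1*369 = 888 - 1*369 = 888 - 369 = 519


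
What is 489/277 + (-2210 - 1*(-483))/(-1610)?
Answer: 1265669/445970 ≈ 2.8380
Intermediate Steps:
489/277 + (-2210 - 1*(-483))/(-1610) = 489*(1/277) + (-2210 + 483)*(-1/1610) = 489/277 - 1727*(-1/1610) = 489/277 + 1727/1610 = 1265669/445970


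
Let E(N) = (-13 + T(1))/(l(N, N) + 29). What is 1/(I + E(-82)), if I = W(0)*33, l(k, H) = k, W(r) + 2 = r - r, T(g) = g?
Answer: -53/3486 ≈ -0.015204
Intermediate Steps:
W(r) = -2 (W(r) = -2 + (r - r) = -2 + 0 = -2)
E(N) = -12/(29 + N) (E(N) = (-13 + 1)/(N + 29) = -12/(29 + N))
I = -66 (I = -2*33 = -66)
1/(I + E(-82)) = 1/(-66 - 12/(29 - 82)) = 1/(-66 - 12/(-53)) = 1/(-66 - 12*(-1/53)) = 1/(-66 + 12/53) = 1/(-3486/53) = -53/3486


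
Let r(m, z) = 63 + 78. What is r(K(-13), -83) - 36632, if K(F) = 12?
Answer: -36491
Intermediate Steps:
r(m, z) = 141
r(K(-13), -83) - 36632 = 141 - 36632 = -36491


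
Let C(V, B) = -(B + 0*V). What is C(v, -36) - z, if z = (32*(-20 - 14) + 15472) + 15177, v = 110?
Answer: -29525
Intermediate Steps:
z = 29561 (z = (32*(-34) + 15472) + 15177 = (-1088 + 15472) + 15177 = 14384 + 15177 = 29561)
C(V, B) = -B (C(V, B) = -(B + 0) = -B)
C(v, -36) - z = -1*(-36) - 1*29561 = 36 - 29561 = -29525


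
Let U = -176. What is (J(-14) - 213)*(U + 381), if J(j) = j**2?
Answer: -3485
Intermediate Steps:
(J(-14) - 213)*(U + 381) = ((-14)**2 - 213)*(-176 + 381) = (196 - 213)*205 = -17*205 = -3485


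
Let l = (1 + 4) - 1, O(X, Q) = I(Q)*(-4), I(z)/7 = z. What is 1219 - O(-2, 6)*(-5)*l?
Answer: -2141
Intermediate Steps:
I(z) = 7*z
O(X, Q) = -28*Q (O(X, Q) = (7*Q)*(-4) = -28*Q)
l = 4 (l = 5 - 1 = 4)
1219 - O(-2, 6)*(-5)*l = 1219 - -28*6*(-5)*4 = 1219 - (-168*(-5))*4 = 1219 - 840*4 = 1219 - 1*3360 = 1219 - 3360 = -2141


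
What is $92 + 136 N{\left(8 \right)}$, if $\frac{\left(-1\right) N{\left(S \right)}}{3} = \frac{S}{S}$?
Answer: $-316$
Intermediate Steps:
$N{\left(S \right)} = -3$ ($N{\left(S \right)} = - 3 \frac{S}{S} = \left(-3\right) 1 = -3$)
$92 + 136 N{\left(8 \right)} = 92 + 136 \left(-3\right) = 92 - 408 = -316$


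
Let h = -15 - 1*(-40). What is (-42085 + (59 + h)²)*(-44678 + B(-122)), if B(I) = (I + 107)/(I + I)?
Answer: 381865736093/244 ≈ 1.5650e+9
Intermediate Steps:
h = 25 (h = -15 + 40 = 25)
B(I) = (107 + I)/(2*I) (B(I) = (107 + I)/((2*I)) = (107 + I)*(1/(2*I)) = (107 + I)/(2*I))
(-42085 + (59 + h)²)*(-44678 + B(-122)) = (-42085 + (59 + 25)²)*(-44678 + (½)*(107 - 122)/(-122)) = (-42085 + 84²)*(-44678 + (½)*(-1/122)*(-15)) = (-42085 + 7056)*(-44678 + 15/244) = -35029*(-10901417/244) = 381865736093/244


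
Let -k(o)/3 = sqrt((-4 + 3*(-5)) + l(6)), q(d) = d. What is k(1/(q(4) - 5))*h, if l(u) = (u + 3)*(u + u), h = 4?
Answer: -12*sqrt(89) ≈ -113.21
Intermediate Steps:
l(u) = 2*u*(3 + u) (l(u) = (3 + u)*(2*u) = 2*u*(3 + u))
k(o) = -3*sqrt(89) (k(o) = -3*sqrt((-4 + 3*(-5)) + 2*6*(3 + 6)) = -3*sqrt((-4 - 15) + 2*6*9) = -3*sqrt(-19 + 108) = -3*sqrt(89))
k(1/(q(4) - 5))*h = -3*sqrt(89)*4 = -12*sqrt(89)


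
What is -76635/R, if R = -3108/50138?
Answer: 640387605/518 ≈ 1.2363e+6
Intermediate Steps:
R = -1554/25069 (R = -3108*1/50138 = -1554/25069 ≈ -0.061989)
-76635/R = -76635/(-1554/25069) = -76635*(-25069/1554) = 640387605/518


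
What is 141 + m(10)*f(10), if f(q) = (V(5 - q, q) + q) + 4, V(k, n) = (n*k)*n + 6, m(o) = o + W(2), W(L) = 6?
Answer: -7539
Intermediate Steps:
m(o) = 6 + o (m(o) = o + 6 = 6 + o)
V(k, n) = 6 + k*n² (V(k, n) = (k*n)*n + 6 = k*n² + 6 = 6 + k*n²)
f(q) = 10 + q + q²*(5 - q) (f(q) = ((6 + (5 - q)*q²) + q) + 4 = ((6 + q²*(5 - q)) + q) + 4 = (6 + q + q²*(5 - q)) + 4 = 10 + q + q²*(5 - q))
141 + m(10)*f(10) = 141 + (6 + 10)*(10 + 10 + 10²*(5 - 1*10)) = 141 + 16*(10 + 10 + 100*(5 - 10)) = 141 + 16*(10 + 10 + 100*(-5)) = 141 + 16*(10 + 10 - 500) = 141 + 16*(-480) = 141 - 7680 = -7539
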